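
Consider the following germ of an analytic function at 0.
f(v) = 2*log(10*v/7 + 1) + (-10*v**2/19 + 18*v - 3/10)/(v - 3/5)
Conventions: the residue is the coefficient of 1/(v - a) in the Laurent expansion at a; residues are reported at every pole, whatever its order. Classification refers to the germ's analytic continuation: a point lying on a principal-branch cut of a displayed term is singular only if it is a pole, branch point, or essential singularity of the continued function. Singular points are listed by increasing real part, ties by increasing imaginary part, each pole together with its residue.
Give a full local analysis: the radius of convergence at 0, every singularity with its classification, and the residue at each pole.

Radius of convergence at 0: 3/5.
At -7/10: a logarithmic branch point.
At 3/5: a pole of order 1; residue 1959/190.

Denominator factor (v - 3/5): pole of order 1 at 3/5, modulus 3/5.
Branch term (2)*log(1 - v/(-7/10)): its argument vanishes at v = -7/10, a logarithmic branch point, modulus 7/10.
The radius of convergence is the smallest modulus among the singular points: 3/5.
The branch term is analytic at 3/5 and contributes nothing to the residue; only the rational part matters.
At the order-1 pole 3/5 set g(v) = (v - (3/5))*(rational part) = -10*v**2/19 + 18*v - 3/10.
Simple pole: residue = g(a) at a = 3/5, which is 1959/190.
List the singular points by increasing real part (a conjugate pair: the negative imaginary part first).


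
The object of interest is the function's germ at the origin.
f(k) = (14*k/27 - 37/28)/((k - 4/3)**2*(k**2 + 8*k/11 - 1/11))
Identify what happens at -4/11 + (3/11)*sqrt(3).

The point is a pole of order 1.

The denominator factor k**2 + 8*k/11 - 1/11 vanishes at -4/11 + (3/11)*sqrt(3) and appears to the power 1; the numerator there equals -12557/8316 + (14/99)*sqrt(3), nonzero, and no other factor vanishes.
Hence a pole whose order is the multiplicity, 1.


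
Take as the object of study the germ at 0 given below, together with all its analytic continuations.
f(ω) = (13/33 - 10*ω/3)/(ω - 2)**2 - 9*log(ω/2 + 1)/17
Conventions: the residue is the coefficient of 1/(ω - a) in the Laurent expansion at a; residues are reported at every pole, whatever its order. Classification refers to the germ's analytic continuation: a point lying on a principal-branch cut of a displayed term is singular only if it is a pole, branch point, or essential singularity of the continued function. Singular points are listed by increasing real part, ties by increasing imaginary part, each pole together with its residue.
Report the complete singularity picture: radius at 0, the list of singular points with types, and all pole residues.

Denominator factor (ω - 2)^2: pole of order 2 at 2, modulus 2.
Branch term (-9/17)*log(1 - ω/(-2)): its argument vanishes at ω = -2, a logarithmic branch point, modulus 2.
The radius of convergence is the smallest modulus among the singular points: 2.
The branch term is analytic at 2 and contributes nothing to the residue; only the rational part matters.
At the order-2 pole 2 set g(ω) = (ω - (2))^2*(rational part) = 13/33 - 10*ω/3.
Order-2 pole: residue = g'(a); g'(2) = -10/3, so the residue is -10/3.
List the singular points by increasing real part (a conjugate pair: the negative imaginary part first).

Radius of convergence at 0: 2.
At -2: a logarithmic branch point.
At 2: a pole of order 2; residue -10/3.


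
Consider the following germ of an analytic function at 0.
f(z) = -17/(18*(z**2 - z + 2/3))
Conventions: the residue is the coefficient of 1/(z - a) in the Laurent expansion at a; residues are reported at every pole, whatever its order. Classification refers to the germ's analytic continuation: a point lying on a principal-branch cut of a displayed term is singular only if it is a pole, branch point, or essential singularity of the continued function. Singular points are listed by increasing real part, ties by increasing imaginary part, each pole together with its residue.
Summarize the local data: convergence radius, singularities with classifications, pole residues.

Radius of convergence at 0: (1/3)*sqrt(6).
At (1/2) - ((1/6)*sqrt(15))*i: a pole of order 1; residue -((17/90)*sqrt(15))*i.
At (1/2) + ((1/6)*sqrt(15))*i: a pole of order 1; residue ((17/90)*sqrt(15))*i.

Denominator factor (z**2 - z + 2/3): discriminant -5/3, complex-conjugate roots (1/2) + ((1/6)*sqrt(15))*i and (1/2) - ((1/6)*sqrt(15))*i; poles of order 1, moduli (1/3)*sqrt(6) and (1/3)*sqrt(6).
The radius of convergence is the smallest modulus among the singular points: (1/3)*sqrt(6).
The factor z**2 - z + 2/3 splits as (z - a)(z - a') with a = (1/2) - ((1/6)*sqrt(15))*i, a' = (1/2) + ((1/6)*sqrt(15))*i. At the order-1 pole a set g(z) = (z - a)*f(z) = [-17/18] / (z - a').
Simple pole: residue = g(a) at a = (1/2) - ((1/6)*sqrt(15))*i, which is -((17/90)*sqrt(15))*i.
The factor z**2 - z + 2/3 splits as (z - a)(z - a') with a = (1/2) + ((1/6)*sqrt(15))*i, a' = (1/2) - ((1/6)*sqrt(15))*i. At the order-1 pole a set g(z) = (z - a)*f(z) = [-17/18] / (z - a').
Simple pole: residue = g(a) at a = (1/2) + ((1/6)*sqrt(15))*i, which is ((17/90)*sqrt(15))*i.
List the singular points by increasing real part (a conjugate pair: the negative imaginary part first).


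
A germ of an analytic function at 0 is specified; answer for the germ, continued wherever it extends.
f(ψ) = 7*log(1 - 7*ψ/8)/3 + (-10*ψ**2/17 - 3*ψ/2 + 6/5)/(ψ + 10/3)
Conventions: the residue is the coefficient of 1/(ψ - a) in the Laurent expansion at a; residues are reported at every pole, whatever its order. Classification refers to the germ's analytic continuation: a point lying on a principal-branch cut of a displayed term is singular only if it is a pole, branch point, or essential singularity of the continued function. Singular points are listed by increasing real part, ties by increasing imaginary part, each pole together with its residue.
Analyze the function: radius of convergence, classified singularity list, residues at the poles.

Radius of convergence at 0: 8/7.
At -10/3: a pole of order 1; residue -257/765.
At 8/7: a logarithmic branch point.

Denominator factor (ψ + 10/3): pole of order 1 at -10/3, modulus 10/3.
Branch term (7/3)*log(1 - ψ/(8/7)): its argument vanishes at ψ = 8/7, a logarithmic branch point, modulus 8/7.
The radius of convergence is the smallest modulus among the singular points: 8/7.
The branch term is analytic at -10/3 and contributes nothing to the residue; only the rational part matters.
At the order-1 pole -10/3 set g(ψ) = (ψ - (-10/3))*(rational part) = -10*ψ**2/17 - 3*ψ/2 + 6/5.
Simple pole: residue = g(a) at a = -10/3, which is -257/765.
List the singular points by increasing real part (a conjugate pair: the negative imaginary part first).


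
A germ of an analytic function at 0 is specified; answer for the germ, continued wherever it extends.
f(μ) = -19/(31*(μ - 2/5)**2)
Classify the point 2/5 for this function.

The point is a pole of order 2.

The denominator factor μ - 2/5 vanishes at 2/5 and appears to the power 2; the numerator there equals -19/31, nonzero, and no other factor vanishes.
Hence a pole whose order is the multiplicity, 2.


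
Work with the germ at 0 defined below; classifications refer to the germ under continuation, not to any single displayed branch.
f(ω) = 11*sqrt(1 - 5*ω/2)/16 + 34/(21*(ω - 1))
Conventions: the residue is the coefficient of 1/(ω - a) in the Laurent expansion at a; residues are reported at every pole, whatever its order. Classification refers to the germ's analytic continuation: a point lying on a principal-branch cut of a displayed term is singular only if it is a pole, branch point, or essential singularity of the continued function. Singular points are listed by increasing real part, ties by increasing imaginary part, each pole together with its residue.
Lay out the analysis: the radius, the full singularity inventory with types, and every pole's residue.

Denominator factor (ω - 1): pole of order 1 at 1, modulus 1.
Branch term (11/16)*sqrt(1 - ω/(2/5)): its argument vanishes at ω = 2/5, a square-root branch point, modulus 2/5.
The radius of convergence is the smallest modulus among the singular points: 2/5.
The branch term is analytic at 1 and contributes nothing to the residue; only the rational part matters.
At the order-1 pole 1 set g(ω) = (ω - (1))*(rational part) = 34/21.
Simple pole: residue = g(a) at a = 1, which is 34/21.
List the singular points by increasing real part (a conjugate pair: the negative imaginary part first).

Radius of convergence at 0: 2/5.
At 2/5: an algebraic (square-root) branch point.
At 1: a pole of order 1; residue 34/21.


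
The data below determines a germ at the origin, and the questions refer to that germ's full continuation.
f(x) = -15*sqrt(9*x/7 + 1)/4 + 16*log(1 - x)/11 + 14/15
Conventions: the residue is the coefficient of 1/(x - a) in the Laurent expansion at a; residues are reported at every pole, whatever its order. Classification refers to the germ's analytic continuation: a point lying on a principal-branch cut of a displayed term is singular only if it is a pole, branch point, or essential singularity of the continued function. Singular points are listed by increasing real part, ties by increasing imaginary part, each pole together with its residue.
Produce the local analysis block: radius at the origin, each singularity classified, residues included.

Radius of convergence at 0: 7/9.
At -7/9: an algebraic (square-root) branch point.
At 1: a logarithmic branch point.

Branch term (16/11)*log(1 - x/(1)): its argument vanishes at x = 1, a logarithmic branch point, modulus 1.
Branch term (-15/4)*sqrt(1 - x/(-7/9)): its argument vanishes at x = -7/9, a square-root branch point, modulus 7/9.
The radius of convergence is the smallest modulus among the singular points: 7/9.
List the singular points by increasing real part (a conjugate pair: the negative imaginary part first).


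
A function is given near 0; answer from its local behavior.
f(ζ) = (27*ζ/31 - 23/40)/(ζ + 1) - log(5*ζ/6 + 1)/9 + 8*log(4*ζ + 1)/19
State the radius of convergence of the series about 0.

Denominator factor (ζ + 1): pole of order 1 at -1, modulus 1.
Branch term (8/19)*log(1 - ζ/(-1/4)): its argument vanishes at ζ = -1/4, a logarithmic branch point, modulus 1/4.
Branch term (-1/9)*log(1 - ζ/(-6/5)): its argument vanishes at ζ = -6/5, a logarithmic branch point, modulus 6/5.
The radius of convergence is the smallest modulus among the singular points: 1/4.

The radius of convergence is 1/4.


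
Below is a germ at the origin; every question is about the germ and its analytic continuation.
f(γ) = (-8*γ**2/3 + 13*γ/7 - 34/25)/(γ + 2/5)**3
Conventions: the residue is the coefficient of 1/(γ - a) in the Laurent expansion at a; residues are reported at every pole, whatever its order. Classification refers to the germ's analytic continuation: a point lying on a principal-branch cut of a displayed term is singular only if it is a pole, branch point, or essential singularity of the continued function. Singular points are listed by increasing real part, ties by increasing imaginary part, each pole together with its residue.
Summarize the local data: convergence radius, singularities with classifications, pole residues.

Denominator factor (γ + 2/5)^3: pole of order 3 at -2/5, modulus 2/5.
The radius of convergence is the smallest modulus among the singular points: 2/5.
At the order-3 pole -2/5 set g(γ) = (γ - (-2/5))^3*f(γ) = -8*γ**2/3 + 13*γ/7 - 34/25.
Order-3 pole: residue = g''(a)/2; g''(-2/5) = -16/3, so the residue is -8/3.

Radius of convergence at 0: 2/5.
At -2/5: a pole of order 3; residue -8/3.


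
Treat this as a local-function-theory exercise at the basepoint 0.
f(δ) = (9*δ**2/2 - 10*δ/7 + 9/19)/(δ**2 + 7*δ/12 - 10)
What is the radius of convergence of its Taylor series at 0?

Denominator factor (δ**2 + 7*δ/12 - 10): discriminant 5809/144, real irrational roots -7/24 + (1/24)*sqrt(5809) and -7/24 - (1/24)*sqrt(5809); poles of order 1, moduli -7/24 + (1/24)*sqrt(5809) and 7/24 + (1/24)*sqrt(5809).
The radius of convergence is the smallest modulus among the singular points: -7/24 + (1/24)*sqrt(5809).

The radius of convergence is -7/24 + (1/24)*sqrt(5809).


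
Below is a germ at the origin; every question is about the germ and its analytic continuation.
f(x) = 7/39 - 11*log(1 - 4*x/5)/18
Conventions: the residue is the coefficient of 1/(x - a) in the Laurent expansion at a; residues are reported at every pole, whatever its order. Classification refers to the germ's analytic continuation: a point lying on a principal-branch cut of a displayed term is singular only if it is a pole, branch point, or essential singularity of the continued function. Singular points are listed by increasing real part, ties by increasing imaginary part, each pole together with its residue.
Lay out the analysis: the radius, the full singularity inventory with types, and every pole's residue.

Branch term (-11/18)*log(1 - x/(5/4)): its argument vanishes at x = 5/4, a logarithmic branch point, modulus 5/4.
The radius of convergence is the smallest modulus among the singular points: 5/4.

Radius of convergence at 0: 5/4.
At 5/4: a logarithmic branch point.


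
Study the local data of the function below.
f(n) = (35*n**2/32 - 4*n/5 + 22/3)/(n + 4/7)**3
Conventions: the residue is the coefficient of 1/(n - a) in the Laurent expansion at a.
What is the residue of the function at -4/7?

The residue is 35/32.

At the order-3 pole -4/7 set g(n) = (n - (-4/7))^3*f(n) = 35*n**2/32 - 4*n/5 + 22/3.
Order-3 pole: residue = g''(a)/2; g''(-4/7) = 35/16, so the residue is 35/32.


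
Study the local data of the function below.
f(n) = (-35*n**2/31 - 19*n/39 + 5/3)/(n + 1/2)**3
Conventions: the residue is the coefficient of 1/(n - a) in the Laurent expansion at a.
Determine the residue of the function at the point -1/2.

At the order-3 pole -1/2 set g(n) = (n - (-1/2))^3*f(n) = -35*n**2/31 - 19*n/39 + 5/3.
Order-3 pole: residue = g''(a)/2; g''(-1/2) = -70/31, so the residue is -35/31.

The residue is -35/31.


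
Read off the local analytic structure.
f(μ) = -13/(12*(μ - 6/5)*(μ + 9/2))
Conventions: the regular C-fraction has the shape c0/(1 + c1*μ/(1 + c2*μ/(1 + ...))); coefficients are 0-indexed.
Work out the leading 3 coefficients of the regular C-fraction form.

Taylor coefficients (expand at 0): a_0 = 65/324, a_1 = 715/5832, a_2 = 11765/104976.
c0 = a_0 = 65/324. Peel one level at a time: if S = 1 + c*μ/S' with S'(0) = 1, then c is the μ-coefficient of S and S' = c*μ/(S - 1).
S_1 = c0/f = 1 + (-11/18)*μ + (-5/27)*μ^2 + ...; c1 = -11/18.
S_2 = c1*μ/(S_1 - 1) = 1 + (-10/33)*μ + ...; c2 = -10/33.

The regular C-fraction coefficients are [65/324, -11/18, -10/33].


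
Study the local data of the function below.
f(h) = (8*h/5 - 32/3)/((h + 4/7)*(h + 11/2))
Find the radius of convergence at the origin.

Denominator factor (h + 11/2): pole of order 1 at -11/2, modulus 11/2.
Denominator factor (h + 4/7): pole of order 1 at -4/7, modulus 4/7.
The radius of convergence is the smallest modulus among the singular points: 4/7.

The radius of convergence is 4/7.


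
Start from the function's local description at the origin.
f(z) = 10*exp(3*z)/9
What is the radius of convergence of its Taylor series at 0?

The factor exp(3*z) is entire and contributes no finite singular point.
The polynomial part has no poles.
No finite singular points: the Taylor series at 0 converges everywhere.

The radius of convergence is infinite.


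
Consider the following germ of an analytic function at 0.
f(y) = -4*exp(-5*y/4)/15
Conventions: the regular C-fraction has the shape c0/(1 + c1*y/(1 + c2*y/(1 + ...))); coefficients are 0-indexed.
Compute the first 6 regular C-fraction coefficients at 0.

Taylor coefficients (expand at 0): a_0 = -4/15, a_1 = 1/3, a_2 = -5/24, a_3 = 25/288, a_4 = -125/4608, a_5 = 125/18432.
c0 = a_0 = -4/15. Peel one level at a time: if S = 1 + c*y/S' with S'(0) = 1, then c is the y-coefficient of S and S' = c*y/(S - 1).
S_1 = c0/f = 1 + (5/4)*y + (25/32)*y^2 + ...; c1 = 5/4.
S_2 = c1*y/(S_1 - 1) = 1 + (-5/8)*y + (25/192)*y^2 + ...; c2 = -5/8.
S_3 = c2*y/(S_2 - 1) = 1 + (5/24)*y + (25/576)*y^2 + ...; c3 = 5/24.
S_4 = c3*y/(S_3 - 1) = 1 + (-5/24)*y + (5/192)*y^2 + ...; c4 = -5/24.
S_5 = c4*y/(S_4 - 1) = 1 + (1/8)*y + ...; c5 = 1/8.

The regular C-fraction coefficients are [-4/15, 5/4, -5/8, 5/24, -5/24, 1/8].


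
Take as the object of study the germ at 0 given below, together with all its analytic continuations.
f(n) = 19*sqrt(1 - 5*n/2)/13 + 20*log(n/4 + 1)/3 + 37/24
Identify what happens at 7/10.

There is no denominator, hence no pole anywhere.
Branch term log(1 - n/(-4)): argument at 7/10 is 47/40, nonzero, so 7/10 is not its branch point (a point on a principal cut is still regular for the continued germ).
Branch term sqrt(1 - n/(2/5)): argument at 7/10 is -3/4, nonzero, so 7/10 is not its branch point (a point on a principal cut is still regular for the continued germ).
So the germ continues analytically to 7/10.

The point is a regular point.


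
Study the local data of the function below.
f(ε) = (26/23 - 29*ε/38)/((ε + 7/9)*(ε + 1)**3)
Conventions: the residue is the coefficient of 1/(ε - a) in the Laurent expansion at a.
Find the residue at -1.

At the order-3 pole -1 set g(ε) = (ε - (-1))^3*f(ε) = (26/23 - 29*ε/38)/(ε + 7/9).
Order-3 pole: residue = g''(a)/2; g''(-1) = -1098441/3496, so the residue is -1098441/6992.

The residue is -1098441/6992.


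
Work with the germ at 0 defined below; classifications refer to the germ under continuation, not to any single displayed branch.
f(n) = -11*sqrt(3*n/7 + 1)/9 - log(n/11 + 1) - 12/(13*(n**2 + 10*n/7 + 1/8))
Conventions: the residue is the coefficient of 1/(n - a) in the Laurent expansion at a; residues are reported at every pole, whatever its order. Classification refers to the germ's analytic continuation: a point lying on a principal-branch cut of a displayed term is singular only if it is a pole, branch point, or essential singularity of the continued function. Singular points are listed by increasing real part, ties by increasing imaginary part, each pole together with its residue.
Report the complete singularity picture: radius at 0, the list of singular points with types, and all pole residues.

Denominator factor (n**2 + 10*n/7 + 1/8): discriminant 151/98, real irrational roots -5/7 + (1/28)*sqrt(302) and -5/7 - (1/28)*sqrt(302); poles of order 1, moduli 5/7 - (1/28)*sqrt(302) and 5/7 + (1/28)*sqrt(302).
Branch term (-11/9)*sqrt(1 - n/(-7/3)): its argument vanishes at n = -7/3, a square-root branch point, modulus 7/3.
Branch term (-1)*log(1 - n/(-11)): its argument vanishes at n = -11, a logarithmic branch point, modulus 11.
The radius of convergence is the smallest modulus among the singular points: 5/7 - (1/28)*sqrt(302).
The branch terms are analytic at -5/7 - (1/28)*sqrt(302) and contribute nothing to the residue; only the rational part matters.
The factor n**2 + 10*n/7 + 1/8 splits as (n - a)(n - a') with a = -5/7 - (1/28)*sqrt(302), a' = -5/7 + (1/28)*sqrt(302). At the order-1 pole a set g(n) = (n - a)*(rational part) = [-12/13] / (n - a').
Simple pole: residue = g(a) at a = -5/7 - (1/28)*sqrt(302), which is (84/1963)*sqrt(302).
The branch terms are analytic at -5/7 + (1/28)*sqrt(302) and contribute nothing to the residue; only the rational part matters.
The factor n**2 + 10*n/7 + 1/8 splits as (n - a)(n - a') with a = -5/7 + (1/28)*sqrt(302), a' = -5/7 - (1/28)*sqrt(302). At the order-1 pole a set g(n) = (n - a)*(rational part) = [-12/13] / (n - a').
Simple pole: residue = g(a) at a = -5/7 + (1/28)*sqrt(302), which is -(84/1963)*sqrt(302).
List the singular points by increasing real part (a conjugate pair: the negative imaginary part first).

Radius of convergence at 0: 5/7 - (1/28)*sqrt(302).
At -11: a logarithmic branch point.
At -7/3: an algebraic (square-root) branch point.
At -5/7 - (1/28)*sqrt(302): a pole of order 1; residue (84/1963)*sqrt(302).
At -5/7 + (1/28)*sqrt(302): a pole of order 1; residue -(84/1963)*sqrt(302).


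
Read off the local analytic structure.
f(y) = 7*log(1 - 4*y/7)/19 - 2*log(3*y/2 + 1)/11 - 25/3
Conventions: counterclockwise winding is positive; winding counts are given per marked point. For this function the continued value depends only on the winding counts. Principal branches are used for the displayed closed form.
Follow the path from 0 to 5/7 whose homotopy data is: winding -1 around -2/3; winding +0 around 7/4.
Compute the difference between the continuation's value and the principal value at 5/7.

Continued minus principal equals (4/11)*pi*i.

The rational part is single-valued and drops out of the difference; each branch term changes only by its own monodromy.
(7/19)*log(1 - y/(7/4)): winding 0 around 7/4, so this term returns to its principal value, contribution 0.
(-2/11)*log(1 - y/(-2/3)): each positive loop around -2/3 adds 2*pi*i to the log, so winding -1 contributes (-2/11)*(-1)*2*pi*i = (4/11)*pi*i.
Summing the contributions at y = 5/7 gives (4/11)*pi*i.


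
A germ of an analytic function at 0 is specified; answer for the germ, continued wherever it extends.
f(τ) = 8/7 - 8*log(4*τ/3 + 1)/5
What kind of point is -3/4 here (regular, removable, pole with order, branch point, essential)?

The term (-8/5)*log(1 - τ/(-3/4)) has argument 1 - -3/4/(-3/4) = 0 at -3/4: a logarithmic (infinitely-sheeted) branch point; the remaining terms are analytic or single-valued there.

The point is a logarithmic branch point.


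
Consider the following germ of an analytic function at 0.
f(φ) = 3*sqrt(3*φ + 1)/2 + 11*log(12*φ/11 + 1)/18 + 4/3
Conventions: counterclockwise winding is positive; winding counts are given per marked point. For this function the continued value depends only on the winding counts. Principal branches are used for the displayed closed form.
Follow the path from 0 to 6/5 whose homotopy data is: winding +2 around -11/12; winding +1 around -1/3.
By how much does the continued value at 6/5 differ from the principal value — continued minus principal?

Continued minus principal equals (-(3/5)*sqrt(115)) + ((22/9)*pi)*i.

The rational part is single-valued and drops out of the difference; each branch term changes only by its own monodromy.
(11/18)*log(1 - φ/(-11/12)): each positive loop around -11/12 adds 2*pi*i to the log, so winding +2 contributes (11/18)*(2)*2*pi*i = (22/9)*pi*i.
(3/2)*sqrt(1 - φ/(-1/3)): winding +1 is odd, the square root flips sign, contributing -2*(3/2)*sqrt(1 - (6/5)/(-1/3)) = -2*(3/2)*sqrt(23/5) = -(3/5)*sqrt(115).
Summing the contributions at φ = 6/5 gives (-(3/5)*sqrt(115)) + ((22/9)*pi)*i.


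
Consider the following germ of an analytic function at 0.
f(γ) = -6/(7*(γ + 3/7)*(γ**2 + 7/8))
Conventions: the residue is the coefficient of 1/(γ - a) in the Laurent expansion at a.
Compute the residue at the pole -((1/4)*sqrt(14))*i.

The factor γ**2 + 7/8 splits as (γ - a)(γ - a') with a = -((1/4)*sqrt(14))*i, a' = ((1/4)*sqrt(14))*i. At the order-1 pole a set g(γ) = (γ - a)*f(γ) = [-6/(7*(γ + 3/7))] / (γ - a').
Simple pole: residue = g(a) at a = -((1/4)*sqrt(14))*i, which is (168/415) - ((144/2905)*sqrt(14))*i.

The residue is (168/415) - ((144/2905)*sqrt(14))*i.


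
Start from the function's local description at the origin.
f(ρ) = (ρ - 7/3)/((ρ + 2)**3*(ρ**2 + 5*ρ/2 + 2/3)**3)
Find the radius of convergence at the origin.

The radius of convergence is 5/4 - (1/12)*sqrt(129).

Denominator factor (ρ**2 + 5*ρ/2 + 2/3)^3: discriminant 43/12, real irrational roots -5/4 + (1/12)*sqrt(129) and -5/4 - (1/12)*sqrt(129); poles of order 3, moduli 5/4 - (1/12)*sqrt(129) and 5/4 + (1/12)*sqrt(129).
Denominator factor (ρ + 2)^3: pole of order 3 at -2, modulus 2.
The radius of convergence is the smallest modulus among the singular points: 5/4 - (1/12)*sqrt(129).


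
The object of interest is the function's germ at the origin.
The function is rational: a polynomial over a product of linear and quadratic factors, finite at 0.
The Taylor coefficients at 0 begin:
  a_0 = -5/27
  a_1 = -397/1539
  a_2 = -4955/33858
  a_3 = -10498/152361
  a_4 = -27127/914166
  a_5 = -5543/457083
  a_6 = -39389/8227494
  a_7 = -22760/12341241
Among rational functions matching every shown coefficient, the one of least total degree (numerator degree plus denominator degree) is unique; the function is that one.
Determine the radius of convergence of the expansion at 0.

No rational of total degree below 4 reproduces all 8 coefficients; solving the [2/2] Pade equations on them gives f(φ) = (φ**2/22 - 23*φ/19 - 5/3)/(φ - 3)**2, whose expansion matches every shown term.
Denominator factor (φ - 3)^2: pole of order 2 at 3, modulus 3.
The radius of convergence is the smallest modulus among the singular points: 3.

The radius of convergence is 3.


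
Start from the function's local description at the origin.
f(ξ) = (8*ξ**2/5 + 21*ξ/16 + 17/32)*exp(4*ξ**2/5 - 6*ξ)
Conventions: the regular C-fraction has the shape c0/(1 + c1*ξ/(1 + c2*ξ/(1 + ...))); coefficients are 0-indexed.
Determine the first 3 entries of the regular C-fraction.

The regular C-fraction coefficients are [17/32, 60/17, -1317/850].

Taylor coefficients (expand at 0): a_0 = 17/32, a_1 = -15/8, a_2 = 297/80.
c0 = a_0 = 17/32. Peel one level at a time: if S = 1 + c*ξ/S' with S'(0) = 1, then c is the ξ-coefficient of S and S' = c*ξ/(S - 1).
S_1 = c0/f = 1 + (60/17)*ξ + (7902/1445)*ξ^2 + ...; c1 = 60/17.
S_2 = c1*ξ/(S_1 - 1) = 1 + (-1317/850)*ξ + ...; c2 = -1317/850.


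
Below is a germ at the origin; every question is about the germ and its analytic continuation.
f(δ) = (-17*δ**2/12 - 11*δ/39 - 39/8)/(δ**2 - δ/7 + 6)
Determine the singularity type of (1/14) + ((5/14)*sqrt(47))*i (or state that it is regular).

The denominator factor δ**2 - δ/7 + 6 vanishes at (1/14) + ((5/14)*sqrt(47))*i and appears to the power 1; the numerator there equals (27445/7644) - ((2645/15288)*sqrt(47))*i, nonzero, and no other factor vanishes.
Hence a pole whose order is the multiplicity, 1.

The point is a pole of order 1.


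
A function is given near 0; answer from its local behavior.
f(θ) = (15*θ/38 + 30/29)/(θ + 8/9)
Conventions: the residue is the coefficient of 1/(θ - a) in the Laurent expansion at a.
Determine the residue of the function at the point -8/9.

At the order-1 pole -8/9 set g(θ) = (θ - (-8/9))*f(θ) = 15*θ/38 + 30/29.
Simple pole: residue = g(a) at a = -8/9, which is 1130/1653.

The residue is 1130/1653.


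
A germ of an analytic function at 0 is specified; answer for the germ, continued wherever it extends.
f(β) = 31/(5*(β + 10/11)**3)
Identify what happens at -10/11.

The denominator factor β + 10/11 vanishes at -10/11 and appears to the power 3; the numerator there equals 31/5, nonzero, and no other factor vanishes.
Hence a pole whose order is the multiplicity, 3.

The point is a pole of order 3.


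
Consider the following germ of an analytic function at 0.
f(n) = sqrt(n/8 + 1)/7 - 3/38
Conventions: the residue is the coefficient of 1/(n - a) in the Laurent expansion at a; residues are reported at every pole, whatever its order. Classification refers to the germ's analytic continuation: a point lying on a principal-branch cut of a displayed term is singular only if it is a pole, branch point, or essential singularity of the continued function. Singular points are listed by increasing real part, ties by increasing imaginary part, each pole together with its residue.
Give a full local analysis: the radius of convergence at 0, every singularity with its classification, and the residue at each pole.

Radius of convergence at 0: 8.
At -8: an algebraic (square-root) branch point.

Branch term (1/7)*sqrt(1 - n/(-8)): its argument vanishes at n = -8, a square-root branch point, modulus 8.
The radius of convergence is the smallest modulus among the singular points: 8.


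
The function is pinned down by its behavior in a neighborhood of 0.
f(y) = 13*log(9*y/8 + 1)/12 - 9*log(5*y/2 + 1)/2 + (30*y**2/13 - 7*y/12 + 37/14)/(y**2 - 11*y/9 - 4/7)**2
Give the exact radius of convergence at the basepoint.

The radius of convergence is -11/18 + (1/126)*sqrt(15001).

Denominator factor (y**2 - 11*y/9 - 4/7)^2: discriminant 2143/567, real irrational roots 11/18 + (1/126)*sqrt(15001) and 11/18 - (1/126)*sqrt(15001); poles of order 2, moduli 11/18 + (1/126)*sqrt(15001) and -11/18 + (1/126)*sqrt(15001).
Branch term (-9/2)*log(1 - y/(-2/5)): its argument vanishes at y = -2/5, a logarithmic branch point, modulus 2/5.
Branch term (13/12)*log(1 - y/(-8/9)): its argument vanishes at y = -8/9, a logarithmic branch point, modulus 8/9.
The radius of convergence is the smallest modulus among the singular points: -11/18 + (1/126)*sqrt(15001).


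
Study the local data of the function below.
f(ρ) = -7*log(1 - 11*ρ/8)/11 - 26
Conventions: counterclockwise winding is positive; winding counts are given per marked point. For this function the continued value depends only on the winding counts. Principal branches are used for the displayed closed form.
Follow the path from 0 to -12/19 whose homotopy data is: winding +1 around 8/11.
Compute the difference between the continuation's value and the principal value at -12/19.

Continued minus principal equals -(14/11)*pi*i.

The rational part is single-valued and drops out of the difference; each branch term changes only by its own monodromy.
(-7/11)*log(1 - ρ/(8/11)): each positive loop around 8/11 adds 2*pi*i to the log, so winding +1 contributes (-7/11)*(1)*2*pi*i = -(14/11)*pi*i.
Summing the contributions at ρ = -12/19 gives -(14/11)*pi*i.


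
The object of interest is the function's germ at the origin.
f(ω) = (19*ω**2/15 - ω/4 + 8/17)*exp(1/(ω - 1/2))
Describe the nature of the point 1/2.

The exponent 1/(ω - (1/2)) has a pole at 1/2, so exp(1/(ω - (1/2))) takes every nonzero value near it: an essential singularity (not a pole of any order).

The point is an essential singularity.


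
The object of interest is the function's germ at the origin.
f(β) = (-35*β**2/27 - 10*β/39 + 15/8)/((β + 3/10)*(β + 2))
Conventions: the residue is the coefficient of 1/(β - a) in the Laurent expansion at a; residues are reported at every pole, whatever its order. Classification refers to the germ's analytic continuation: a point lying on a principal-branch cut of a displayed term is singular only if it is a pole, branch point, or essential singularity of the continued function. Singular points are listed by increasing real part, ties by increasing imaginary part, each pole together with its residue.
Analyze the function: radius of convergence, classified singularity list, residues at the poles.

Radius of convergence at 0: 3/10.
At -2: a pole of order 1; residue 39275/23868.
At -3/10: a pole of order 1; residue 2863/2652.

Denominator factor (β + 3/10): pole of order 1 at -3/10, modulus 3/10.
Denominator factor (β + 2): pole of order 1 at -2, modulus 2.
The radius of convergence is the smallest modulus among the singular points: 3/10.
At the order-1 pole -2 set g(β) = (β - (-2))*f(β) = (-35*β**2/27 - 10*β/39 + 15/8)/(β + 3/10).
Simple pole: residue = g(a) at a = -2, which is 39275/23868.
At the order-1 pole -3/10 set g(β) = (β - (-3/10))*f(β) = (-35*β**2/27 - 10*β/39 + 15/8)/(β + 2).
Simple pole: residue = g(a) at a = -3/10, which is 2863/2652.
List the singular points by increasing real part (a conjugate pair: the negative imaginary part first).


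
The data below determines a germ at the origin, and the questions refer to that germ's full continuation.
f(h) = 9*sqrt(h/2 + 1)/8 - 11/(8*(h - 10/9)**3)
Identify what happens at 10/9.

The point is a pole of order 3.

The denominator factor h - 10/9 vanishes at 10/9 and appears to the power 3; the numerator there equals -11/8, nonzero, and no other factor vanishes.
The branch terms are analytic at this point.
Hence a pole whose order is the multiplicity, 3.


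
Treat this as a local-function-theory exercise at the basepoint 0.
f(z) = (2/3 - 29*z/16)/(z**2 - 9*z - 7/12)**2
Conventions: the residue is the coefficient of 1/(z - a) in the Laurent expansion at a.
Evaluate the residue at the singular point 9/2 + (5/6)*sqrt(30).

The factor z**2 - 9*z - 7/12 splits as (z - a)(z - a') with a = 9/2 + (5/6)*sqrt(30), a' = 9/2 - (5/6)*sqrt(30). At the order-2 pole a set g(z) = (z - a)^2*f(z) = [2/3 - 29*z/16] / (z - a')^2.
Order-2 pole: residue = g'(a); g'(9/2 + (5/6)*sqrt(30)) = (719/200000)*sqrt(30), so the residue is (719/200000)*sqrt(30).

The residue is (719/200000)*sqrt(30).


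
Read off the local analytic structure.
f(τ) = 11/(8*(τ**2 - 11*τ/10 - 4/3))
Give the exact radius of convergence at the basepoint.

Denominator factor (τ**2 - 11*τ/10 - 4/3): discriminant 1963/300, real irrational roots 11/20 + (1/60)*sqrt(5889) and 11/20 - (1/60)*sqrt(5889); poles of order 1, moduli 11/20 + (1/60)*sqrt(5889) and -11/20 + (1/60)*sqrt(5889).
The radius of convergence is the smallest modulus among the singular points: -11/20 + (1/60)*sqrt(5889).

The radius of convergence is -11/20 + (1/60)*sqrt(5889).


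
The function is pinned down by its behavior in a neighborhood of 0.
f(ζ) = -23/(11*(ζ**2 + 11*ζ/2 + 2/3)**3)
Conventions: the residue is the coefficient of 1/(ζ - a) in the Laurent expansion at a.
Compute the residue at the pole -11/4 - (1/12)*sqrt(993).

The residue is (39744/398911601)*sqrt(993).

The factor ζ**2 + 11*ζ/2 + 2/3 splits as (ζ - a)(ζ - a') with a = -11/4 - (1/12)*sqrt(993), a' = -11/4 + (1/12)*sqrt(993). At the order-3 pole a set g(ζ) = (ζ - a)^3*f(ζ) = [-23/11] / (ζ - a')^3.
Order-3 pole: residue = g''(a)/2; g''(-11/4 - (1/12)*sqrt(993)) = (79488/398911601)*sqrt(993), so the residue is (39744/398911601)*sqrt(993).


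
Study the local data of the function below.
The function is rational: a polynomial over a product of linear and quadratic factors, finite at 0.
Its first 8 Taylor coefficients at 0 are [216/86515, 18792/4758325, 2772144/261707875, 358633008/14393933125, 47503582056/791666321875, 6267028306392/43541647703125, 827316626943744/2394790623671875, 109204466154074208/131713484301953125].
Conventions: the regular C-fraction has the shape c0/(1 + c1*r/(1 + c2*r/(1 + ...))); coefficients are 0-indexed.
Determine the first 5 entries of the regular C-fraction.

The regular C-fraction coefficients are [216/86515, -87/55, -351/319, 10006/12441, -318449/4292574].

Taylor coefficients (read off): a_0 = 216/86515, a_1 = 18792/4758325, a_2 = 2772144/261707875, a_3 = 358633008/14393933125, a_4 = 47503582056/791666321875.
c0 = a_0 = 216/86515. Peel one level at a time: if S = 1 + c*r/S' with S'(0) = 1, then c is the r-coefficient of S and S' = c*r/(S - 1).
S_1 = c0/f = 1 + (-87/55)*r + (-1053/605)*r^2 + ...; c1 = -87/55.
S_2 = c1*r/(S_1 - 1) = 1 + (-351/319)*r + (90054/101761)*r^2 + ...; c2 = -351/319.
S_3 = c2*r/(S_2 - 1) = 1 + (10006/12441)*r + (10981/184041)*r^2 + ...; c3 = 10006/12441.
S_4 = c3*r/(S_3 - 1) = 1 + (-318449/4292574)*r + ...; c4 = -318449/4292574.


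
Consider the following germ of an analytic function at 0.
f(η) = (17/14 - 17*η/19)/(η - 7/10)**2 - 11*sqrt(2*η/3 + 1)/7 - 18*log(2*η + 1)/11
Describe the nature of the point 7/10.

The point is a pole of order 2.

The denominator factor η - 7/10 vanishes at 7/10 and appears to the power 2; the numerator there equals 391/665, nonzero, and no other factor vanishes.
The branch terms are analytic at this point.
Hence a pole whose order is the multiplicity, 2.


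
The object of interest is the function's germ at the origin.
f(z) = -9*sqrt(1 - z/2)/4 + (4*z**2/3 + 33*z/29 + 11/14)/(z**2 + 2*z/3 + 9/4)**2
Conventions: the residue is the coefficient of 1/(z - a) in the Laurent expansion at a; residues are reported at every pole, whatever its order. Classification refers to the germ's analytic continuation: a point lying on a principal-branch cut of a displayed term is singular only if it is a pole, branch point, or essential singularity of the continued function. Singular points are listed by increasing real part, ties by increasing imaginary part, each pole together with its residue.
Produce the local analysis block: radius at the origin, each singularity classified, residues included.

Radius of convergence at 0: 3/2.
At (-1/3) - ((1/6)*sqrt(77))*i: a pole of order 2; residue ((37341/1203587)*sqrt(77))*i.
At (-1/3) + ((1/6)*sqrt(77))*i: a pole of order 2; residue -((37341/1203587)*sqrt(77))*i.
At 2: an algebraic (square-root) branch point.


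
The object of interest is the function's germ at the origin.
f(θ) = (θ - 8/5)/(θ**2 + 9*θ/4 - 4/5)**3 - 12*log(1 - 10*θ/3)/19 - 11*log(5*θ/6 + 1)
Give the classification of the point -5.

The point is a regular point.

Denominator factors: θ**2 + 9*θ/4 - 4/5 = 259/20 at θ = -5 — none vanishes.
Branch term log(1 - θ/(3/10)): argument at -5 is 53/3, nonzero, so -5 is not its branch point (a point on a principal cut is still regular for the continued germ).
Branch term log(1 - θ/(-6/5)): argument at -5 is -19/6, nonzero, so -5 is not its branch point (a point on a principal cut is still regular for the continued germ).
So the germ continues analytically to -5.


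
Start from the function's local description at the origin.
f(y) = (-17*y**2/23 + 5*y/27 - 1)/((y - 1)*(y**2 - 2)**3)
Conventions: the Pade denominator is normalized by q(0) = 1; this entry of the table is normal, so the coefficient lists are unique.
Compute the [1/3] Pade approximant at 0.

The Pade approximant has numerator coefficients [-1/8, 3175537729/14930668224]; denominator coefficients [1, -173935331/69123464, -34687095/34561732, 18207618033/3179679344].

Taylor coefficients needed (expand at 0): a_0 = -1/8, a_1 = -11/108, a_2 = -3793/9936, a_3 = -431/1242, a_4 = -418/621.
Write the denominator as Q(y) = 1 + q1*y + q2*y^2 + q3*y^3. Requiring Q*f - P = O(y^5) with deg P <= 1 kills the coefficients of y^2..y^4 in Q*f:
  y^2: a_2 + q1*a_1 + q2*a_0 = 0, i.e. -3793/9936 + (-11/108)*q1 + (-1/8)*q2 = 0.
  y^3: a_3 + q1*a_2 + q2*a_1 + q3*a_0 = 0, i.e. -431/1242 + (-3793/9936)*q1 + (-11/108)*q2 + (-1/8)*q3 = 0.
  y^4: a_4 + q1*a_3 + q2*a_2 + q3*a_1 = 0, i.e. -418/621 + (-431/1242)*q1 + (-3793/9936)*q2 + (-11/108)*q3 = 0.
Solving this linear system: q1 = -173935331/69123464, q2 = -34687095/34561732, q3 = 18207618033/3179679344.
The numerator is Q*f truncated at degree 1: P0 = a_0 = -1/8; P1 = a_1 + q1*a_0 = 3175537729/14930668224.


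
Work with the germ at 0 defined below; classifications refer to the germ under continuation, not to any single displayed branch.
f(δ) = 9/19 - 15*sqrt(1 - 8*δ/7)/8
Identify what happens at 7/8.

The point is an algebraic (square-root) branch point.

The term (-15/8)*sqrt(1 - δ/(7/8)) has argument 1 - 7/8/(7/8) = 0 at 7/8: a square-root (algebraic, two-sheeted) branch point; the remaining terms are analytic or single-valued there.


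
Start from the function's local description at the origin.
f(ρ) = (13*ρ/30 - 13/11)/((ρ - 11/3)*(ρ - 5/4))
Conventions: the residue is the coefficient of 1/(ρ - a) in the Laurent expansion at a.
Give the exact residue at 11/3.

At the order-1 pole 11/3 set g(ρ) = (ρ - (11/3))*f(ρ) = (13*ρ/30 - 13/11)/(ρ - 5/4).
Simple pole: residue = g(a) at a = 11/3, which is 806/4785.

The residue is 806/4785.


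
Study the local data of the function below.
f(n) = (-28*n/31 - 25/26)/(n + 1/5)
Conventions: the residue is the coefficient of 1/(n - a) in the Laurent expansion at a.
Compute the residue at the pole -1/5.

At the order-1 pole -1/5 set g(n) = (n - (-1/5))*f(n) = -28*n/31 - 25/26.
Simple pole: residue = g(a) at a = -1/5, which is -3147/4030.

The residue is -3147/4030.


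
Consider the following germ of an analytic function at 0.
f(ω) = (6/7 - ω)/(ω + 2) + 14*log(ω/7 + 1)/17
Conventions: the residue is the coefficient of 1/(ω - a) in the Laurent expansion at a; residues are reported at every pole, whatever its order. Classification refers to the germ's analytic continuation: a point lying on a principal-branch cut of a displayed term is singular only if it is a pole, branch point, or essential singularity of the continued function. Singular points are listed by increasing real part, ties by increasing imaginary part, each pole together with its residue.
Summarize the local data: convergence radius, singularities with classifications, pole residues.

Denominator factor (ω + 2): pole of order 1 at -2, modulus 2.
Branch term (14/17)*log(1 - ω/(-7)): its argument vanishes at ω = -7, a logarithmic branch point, modulus 7.
The radius of convergence is the smallest modulus among the singular points: 2.
The branch term is analytic at -2 and contributes nothing to the residue; only the rational part matters.
At the order-1 pole -2 set g(ω) = (ω - (-2))*(rational part) = 6/7 - ω.
Simple pole: residue = g(a) at a = -2, which is 20/7.
List the singular points by increasing real part (a conjugate pair: the negative imaginary part first).

Radius of convergence at 0: 2.
At -7: a logarithmic branch point.
At -2: a pole of order 1; residue 20/7.
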